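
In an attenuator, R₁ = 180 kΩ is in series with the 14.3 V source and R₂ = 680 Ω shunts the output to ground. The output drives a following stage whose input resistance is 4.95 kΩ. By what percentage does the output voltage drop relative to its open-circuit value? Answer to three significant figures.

12.0 %

The divider's output (Thévenin) resistance is R₁‖R₂ = 677.4 Ω.
Fractional drop under load = R_th/(R_th + R_L) = 677.4 / (677.4 + 4950) = 0.1204.
So the output falls by 12.0 %.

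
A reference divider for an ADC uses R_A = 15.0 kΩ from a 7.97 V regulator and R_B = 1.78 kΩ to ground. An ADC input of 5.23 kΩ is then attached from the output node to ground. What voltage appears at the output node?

V_out ≈ 0.648 V

The load sits in parallel with R_B: R_B‖R_L = (1.78 × 5.23) / (1.78 + 5.23) = 1.328 kΩ.
V_out = 7.97 × 1.328 / (15.0 + 1.328) = 7.97 × 1.328/16.33 = 0.648 V.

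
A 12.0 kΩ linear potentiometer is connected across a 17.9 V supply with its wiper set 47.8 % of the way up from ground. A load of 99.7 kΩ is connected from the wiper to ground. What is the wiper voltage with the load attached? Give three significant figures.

V ≈ 8.31 V

The wiper splits the pot into (1−α)R = 6.264 kΩ above and αR = 5.736 kΩ below.
Lower section ‖ load = 5.424 kΩ.
V_wiper = 17.9 × 5.424/(6.264 + 5.424) = 8.31 V.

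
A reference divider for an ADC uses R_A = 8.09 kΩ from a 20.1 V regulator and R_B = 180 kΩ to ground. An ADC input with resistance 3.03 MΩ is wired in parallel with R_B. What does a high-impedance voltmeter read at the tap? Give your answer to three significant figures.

V_out ≈ 19.2 V

The load sits in parallel with R_B: R_B‖R_L = (180 × 3030) / (180 + 3030) = 169.9 kΩ.
V_out = 20.1 × 169.9 / (8.09 + 169.9) = 20.1 × 169.9/178.0 = 19.2 V.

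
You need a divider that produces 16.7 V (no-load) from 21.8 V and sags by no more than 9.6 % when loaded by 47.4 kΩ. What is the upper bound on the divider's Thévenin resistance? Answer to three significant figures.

R_th ≤ 5.03 kΩ

Loading drop = R_th/(R_th + R_L) ≤ 0.0960, so R_th ≤ R_L · ε/(1−ε) = 47.4 kΩ × 0.0960/0.9040 = 5.03 kΩ.
(Any R1, R2 with R2/(R1+R2) = 0.766 and R1‖R2 ≤ 5.03 kΩ will meet the spec.)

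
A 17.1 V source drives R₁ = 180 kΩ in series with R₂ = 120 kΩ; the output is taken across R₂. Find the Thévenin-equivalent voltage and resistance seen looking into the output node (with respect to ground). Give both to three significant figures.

V_th is the open-circuit tap voltage: 17.1 × 120/(180 + 120) = 6.84 V.
With the supply zeroed, R₁ and R₂ appear in parallel from the tap: R_th = R₁‖R₂ = (180 × 120)/300.0 = 72.0 kΩ.

V_th = 6.84 V, R_th = 72.0 kΩ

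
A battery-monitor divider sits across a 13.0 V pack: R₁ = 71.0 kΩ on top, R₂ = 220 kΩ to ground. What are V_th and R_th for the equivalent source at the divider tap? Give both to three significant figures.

V_th is the open-circuit tap voltage: 13.0 × 220/(71.0 + 220) = 9.83 V.
With the supply zeroed, R₁ and R₂ appear in parallel from the tap: R_th = R₁‖R₂ = (71.0 × 220)/291.0 = 53.7 kΩ.

V_th = 9.83 V, R_th = 53.7 kΩ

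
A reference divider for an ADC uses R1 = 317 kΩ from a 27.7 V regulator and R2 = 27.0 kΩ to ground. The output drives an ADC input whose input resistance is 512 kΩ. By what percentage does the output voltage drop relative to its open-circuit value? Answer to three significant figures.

The divider's output (Thévenin) resistance is R1‖R2 = 24.88 kΩ.
Fractional drop under load = R_th/(R_th + R_L) = 24.88 / (24.88 + 512) = 0.04634.
So the output falls by 4.63 %.

4.63 %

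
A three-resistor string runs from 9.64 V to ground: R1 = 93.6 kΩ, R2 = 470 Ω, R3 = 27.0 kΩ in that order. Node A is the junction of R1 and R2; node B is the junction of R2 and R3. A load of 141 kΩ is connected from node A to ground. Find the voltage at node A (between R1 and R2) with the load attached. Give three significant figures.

V ≈ 1.90 V

Below node A the series string R2+R3 = 27470 Ω sits in parallel with the 141000 Ω load: 22990 Ω.
V_A = 9.64 × 22990/(93600 + 22990) = 1.90 V.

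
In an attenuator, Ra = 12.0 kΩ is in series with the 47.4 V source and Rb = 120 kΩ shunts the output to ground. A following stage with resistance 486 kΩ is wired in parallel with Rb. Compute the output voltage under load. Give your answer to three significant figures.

The load sits in parallel with Rb: Rb‖R_L = (120 × 486) / (120 + 486) = 96.24 kΩ.
V_out = 47.4 × 96.24 / (12.0 + 96.24) = 47.4 × 96.24/108.2 = 42.1 V.
(Unloaded it would have been 43.1 V.)

V_out ≈ 42.1 V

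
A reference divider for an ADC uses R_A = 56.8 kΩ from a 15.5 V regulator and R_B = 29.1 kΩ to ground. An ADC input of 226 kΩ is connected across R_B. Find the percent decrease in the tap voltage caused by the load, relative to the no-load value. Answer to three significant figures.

7.85 %

The divider's output (Thévenin) resistance is R_A‖R_B = 19.24 kΩ.
Fractional drop under load = R_th/(R_th + R_L) = 19.24 / (19.24 + 226) = 0.07846.
So the output falls by 7.85 %.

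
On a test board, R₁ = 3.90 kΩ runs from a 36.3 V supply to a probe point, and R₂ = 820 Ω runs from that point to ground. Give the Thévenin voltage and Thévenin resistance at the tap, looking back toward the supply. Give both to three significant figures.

V_th = 6.31 V, R_th = 678 Ω

V_th is the open-circuit tap voltage: 36.3 × 820/(3900 + 820) = 6.31 V.
With the supply zeroed, R₁ and R₂ appear in parallel from the tap: R_th = R₁‖R₂ = (3900 × 820)/4720 = 678 Ω.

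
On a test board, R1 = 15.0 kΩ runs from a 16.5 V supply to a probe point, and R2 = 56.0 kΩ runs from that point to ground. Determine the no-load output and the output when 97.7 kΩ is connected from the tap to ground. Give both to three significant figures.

Unloaded: 13.0 V; loaded: 11.6 V

Open-circuit: V = 16.5 × 56.0/(15.0 + 56.0) = 13.0 V.
With the load, R2 becomes R2‖R_L = 35.60 kΩ, so V = 16.5 × 35.60/50.60 = 11.6 V.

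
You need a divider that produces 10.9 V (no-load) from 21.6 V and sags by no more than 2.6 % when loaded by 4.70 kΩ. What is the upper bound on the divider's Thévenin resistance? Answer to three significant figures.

R_th ≤ 125 Ω

Loading drop = R_th/(R_th + R_L) ≤ 0.0260, so R_th ≤ R_L · ε/(1−ε) = 4.70 kΩ × 0.0260/0.9740 = 125 Ω.
(Any R1, R2 with R2/(R1+R2) = 0.505 and R1‖R2 ≤ 125 Ω will meet the spec.)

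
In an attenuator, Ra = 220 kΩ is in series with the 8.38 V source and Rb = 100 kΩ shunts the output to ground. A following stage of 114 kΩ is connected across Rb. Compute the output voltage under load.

The load sits in parallel with Rb: Rb‖R_L = (100 × 114) / (100 + 114) = 53.27 kΩ.
V_out = 8.38 × 53.27 / (220 + 53.27) = 8.38 × 53.27/273.3 = 1.63 V.

V_out ≈ 1.63 V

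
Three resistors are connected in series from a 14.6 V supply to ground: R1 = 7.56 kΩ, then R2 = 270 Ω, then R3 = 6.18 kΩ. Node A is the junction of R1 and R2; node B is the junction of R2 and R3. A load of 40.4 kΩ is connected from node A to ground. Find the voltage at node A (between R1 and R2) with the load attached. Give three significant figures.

Below node A the series string R2+R3 = 6450 Ω sits in parallel with the 40400 Ω load: 5562 Ω.
V_A = 14.6 × 5562/(7560 + 5562) = 6.19 V.

V ≈ 6.19 V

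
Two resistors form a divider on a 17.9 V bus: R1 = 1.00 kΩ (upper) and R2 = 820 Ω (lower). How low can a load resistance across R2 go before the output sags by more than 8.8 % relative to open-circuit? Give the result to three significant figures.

R_L(min) ≈ 4.67 kΩ

Output resistance R_th = R1‖R2 = (1000 × 820)/1820 = 450.5 Ω.
The fractional drop is R_th/(R_th + R_L); requiring this ≤ 0.0880 gives R_L ≥ R_th(1/0.0880 − 1) = 450.5 × 10.36 = 4.67 kΩ.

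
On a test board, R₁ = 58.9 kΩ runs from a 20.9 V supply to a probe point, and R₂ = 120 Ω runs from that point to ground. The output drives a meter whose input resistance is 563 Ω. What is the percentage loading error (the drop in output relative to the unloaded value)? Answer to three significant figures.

The divider's output (Thévenin) resistance is R₁‖R₂ = 119.8 Ω.
Fractional drop under load = R_th/(R_th + R_L) = 119.8 / (119.8 + 563) = 0.1754.
So the output falls by 17.5 %.

17.5 %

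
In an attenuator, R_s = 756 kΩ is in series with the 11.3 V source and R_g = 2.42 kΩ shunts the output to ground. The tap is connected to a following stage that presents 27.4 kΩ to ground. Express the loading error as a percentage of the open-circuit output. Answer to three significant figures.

8.09 %

Unloaded V = 11.3 × 2.42/758.4 = 0.036057 V.
Loaded: R_g‖R_L = 2.224 kΩ, giving V = 11.3 × 2.224/758.2 = 0.033139 V.
Drop = (0.036057 − 0.033139) / 0.036057 = 8.09 %.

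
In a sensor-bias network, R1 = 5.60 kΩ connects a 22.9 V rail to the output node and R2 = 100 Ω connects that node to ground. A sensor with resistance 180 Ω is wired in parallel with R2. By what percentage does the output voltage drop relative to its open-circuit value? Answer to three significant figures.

35.3 %

The divider's output (Thévenin) resistance is R1‖R2 = 98.25 Ω.
Fractional drop under load = R_th/(R_th + R_L) = 98.25 / (98.25 + 180) = 0.3531.
So the output falls by 35.3 %.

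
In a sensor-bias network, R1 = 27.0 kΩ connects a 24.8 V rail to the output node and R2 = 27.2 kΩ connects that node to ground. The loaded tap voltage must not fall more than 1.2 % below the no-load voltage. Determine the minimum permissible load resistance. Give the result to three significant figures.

Output resistance R_th = R1‖R2 = (27.0 × 27.2)/54.20 = 13.55 kΩ.
The fractional drop is R_th/(R_th + R_L); requiring this ≤ 0.0120 gives R_L ≥ R_th(1/0.0120 − 1) = 13.55 × 82.33 = 1.12 MΩ.

R_L(min) ≈ 1.12 MΩ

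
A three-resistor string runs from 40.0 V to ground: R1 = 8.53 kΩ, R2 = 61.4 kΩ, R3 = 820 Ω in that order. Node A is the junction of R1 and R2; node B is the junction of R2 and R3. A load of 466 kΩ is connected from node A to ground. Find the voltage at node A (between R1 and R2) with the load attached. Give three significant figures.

Below node A the series string R2+R3 = 62220 Ω sits in parallel with the 466000 Ω load: 54890 Ω.
V_A = 40.0 × 54890/(8530 + 54890) = 34.6 V.

V ≈ 34.6 V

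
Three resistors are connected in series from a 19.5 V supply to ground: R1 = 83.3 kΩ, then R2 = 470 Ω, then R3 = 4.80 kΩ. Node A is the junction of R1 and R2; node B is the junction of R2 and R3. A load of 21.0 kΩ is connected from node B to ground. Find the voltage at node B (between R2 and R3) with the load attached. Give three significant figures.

At node B, R3 is in parallel with the load: R3‖R_L = 3907 Ω.
Below node A the resistance is R2 + (R3‖R_L) = 4377 Ω, so V_A = 19.5 × 4377/87680 = 0.9735 V.
Then V_B = V_A × (R3‖R_L)/(R2 + R3‖R_L) = 0.9735 × 3907/4377 = 0.869 V.

V ≈ 0.869 V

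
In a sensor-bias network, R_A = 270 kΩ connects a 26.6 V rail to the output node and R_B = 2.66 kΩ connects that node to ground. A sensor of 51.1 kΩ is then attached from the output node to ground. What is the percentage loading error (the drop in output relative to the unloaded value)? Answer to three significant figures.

The divider's output (Thévenin) resistance is R_A‖R_B = 2.634 kΩ.
Fractional drop under load = R_th/(R_th + R_L) = 2.634 / (2.634 + 51.1) = 0.04902.
So the output falls by 4.90 %.

4.90 %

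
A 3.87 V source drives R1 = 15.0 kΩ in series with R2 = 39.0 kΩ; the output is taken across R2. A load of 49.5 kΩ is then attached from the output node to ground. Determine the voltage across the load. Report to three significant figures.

The load sits in parallel with R2: R2‖R_L = (39.0 × 49.5) / (39.0 + 49.5) = 21.81 kΩ.
V_out = 3.87 × 21.81 / (15.0 + 21.81) = 3.87 × 21.81/36.81 = 2.29 V.

V_out ≈ 2.29 V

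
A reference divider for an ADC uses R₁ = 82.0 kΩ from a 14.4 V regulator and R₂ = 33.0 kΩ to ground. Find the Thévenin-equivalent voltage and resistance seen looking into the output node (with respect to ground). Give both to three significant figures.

V_th is the open-circuit tap voltage: 14.4 × 33.0/(82.0 + 33.0) = 4.13 V.
With the supply zeroed, R₁ and R₂ appear in parallel from the tap: R_th = R₁‖R₂ = (82.0 × 33.0)/115.0 = 23.5 kΩ.

V_th = 4.13 V, R_th = 23.5 kΩ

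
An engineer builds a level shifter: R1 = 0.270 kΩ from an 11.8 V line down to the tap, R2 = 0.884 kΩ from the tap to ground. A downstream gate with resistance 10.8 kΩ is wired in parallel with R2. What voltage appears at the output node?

The load sits in parallel with R2: R2‖R_L = (884 × 10800) / (884 + 10800) = 817.1 Ω.
V_out = 11.8 × 817.1 / (270 + 817.1) = 11.8 × 817.1/1087 = 8.87 V.

V_out ≈ 8.87 V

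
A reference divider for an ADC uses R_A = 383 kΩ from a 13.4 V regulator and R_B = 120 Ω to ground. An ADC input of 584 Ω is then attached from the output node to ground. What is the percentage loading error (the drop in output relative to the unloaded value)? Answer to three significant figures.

Unloaded V = 13.4 × 120/383100 = 0.004197 V.
Loaded: R_B‖R_L = 99.55 Ω, giving V = 13.4 × 99.55/383100 = 0.003482 V.
Drop = (0.004197 − 0.003482) / 0.004197 = 17.0 %.

17.0 %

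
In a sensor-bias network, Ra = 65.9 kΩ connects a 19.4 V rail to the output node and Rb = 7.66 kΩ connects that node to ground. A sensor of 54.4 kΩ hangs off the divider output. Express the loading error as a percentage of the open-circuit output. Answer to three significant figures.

11.2 %

The divider's output (Thévenin) resistance is Ra‖Rb = 6.862 kΩ.
Fractional drop under load = R_th/(R_th + R_L) = 6.862 / (6.862 + 54.4) = 0.1120.
So the output falls by 11.2 %.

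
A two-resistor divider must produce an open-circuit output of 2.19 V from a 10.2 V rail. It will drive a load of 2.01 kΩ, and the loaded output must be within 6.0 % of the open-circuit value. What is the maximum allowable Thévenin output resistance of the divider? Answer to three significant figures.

R_th ≤ 128 Ω

Loading drop = R_th/(R_th + R_L) ≤ 0.0600, so R_th ≤ R_L · ε/(1−ε) = 2.01 kΩ × 0.0600/0.9400 = 128 Ω.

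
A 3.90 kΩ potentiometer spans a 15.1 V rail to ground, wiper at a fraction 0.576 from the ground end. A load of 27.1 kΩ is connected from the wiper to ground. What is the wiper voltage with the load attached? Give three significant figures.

The wiper splits the pot into (1−α)R = 1.654 kΩ above and αR = 2.246 kΩ below.
Lower section ‖ load = 2.074 kΩ.
V_wiper = 15.1 × 2.074/(1.654 + 2.074) = 8.40 V.

V ≈ 8.40 V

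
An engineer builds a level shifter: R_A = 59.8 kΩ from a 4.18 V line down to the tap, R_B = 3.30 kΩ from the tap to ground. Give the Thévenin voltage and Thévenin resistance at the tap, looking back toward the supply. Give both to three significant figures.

V_th = 0.219 V, R_th = 3.13 kΩ

V_th is the open-circuit tap voltage: 4.18 × 3.30/(59.8 + 3.30) = 0.219 V.
With the supply zeroed, R_A and R_B appear in parallel from the tap: R_th = R_A‖R_B = (59.8 × 3.30)/63.10 = 3.13 kΩ.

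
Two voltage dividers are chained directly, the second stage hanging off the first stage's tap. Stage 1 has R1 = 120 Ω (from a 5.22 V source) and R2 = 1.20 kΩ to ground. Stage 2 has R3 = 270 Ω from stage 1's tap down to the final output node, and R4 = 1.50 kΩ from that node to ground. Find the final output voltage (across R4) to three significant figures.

Stage 2 presents R3+R4 = 1770 Ω as a load on stage 1's tap.
Stage 1's lower leg becomes R2‖(R3+R4) = 715.2 Ω, so V_mid = 5.22 × 715.2/835.2 = 4.470 V.
Stage 2 is itself unloaded: V_out = V_mid × R4/(R3+R4) = 4.470 × 1500/1770 = 3.79 V.

V_out ≈ 3.79 V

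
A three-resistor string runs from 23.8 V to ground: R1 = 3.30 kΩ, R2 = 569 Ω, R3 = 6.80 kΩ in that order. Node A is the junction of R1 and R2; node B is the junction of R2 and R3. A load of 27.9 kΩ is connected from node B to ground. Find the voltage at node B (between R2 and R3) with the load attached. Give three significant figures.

V ≈ 13.9 V

At node B, R3 is in parallel with the load: R3‖R_L = 5467 Ω.
Below node A the resistance is R2 + (R3‖R_L) = 6036 Ω, so V_A = 23.8 × 6036/9336 = 15.39 V.
Then V_B = V_A × (R3‖R_L)/(R2 + R3‖R_L) = 15.39 × 5467/6036 = 13.9 V.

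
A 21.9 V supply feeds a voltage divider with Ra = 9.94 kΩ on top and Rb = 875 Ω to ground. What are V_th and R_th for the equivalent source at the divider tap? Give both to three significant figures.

V_th is the open-circuit tap voltage: 21.9 × 875/(9940 + 875) = 1.77 V.
With the supply zeroed, Ra and Rb appear in parallel from the tap: R_th = Ra‖Rb = (9940 × 875)/10820 = 804 Ω.

V_th = 1.77 V, R_th = 804 Ω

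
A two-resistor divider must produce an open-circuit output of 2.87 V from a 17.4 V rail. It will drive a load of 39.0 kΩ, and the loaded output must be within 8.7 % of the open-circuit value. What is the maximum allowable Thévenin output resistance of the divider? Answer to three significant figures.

Loading drop = R_th/(R_th + R_L) ≤ 0.0870, so R_th ≤ R_L · ε/(1−ε) = 39.0 kΩ × 0.0870/0.9130 = 3.72 kΩ.

R_th ≤ 3.72 kΩ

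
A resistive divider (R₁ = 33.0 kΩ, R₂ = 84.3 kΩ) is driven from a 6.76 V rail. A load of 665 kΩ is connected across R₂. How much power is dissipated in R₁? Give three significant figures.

Total resistance from the source is R₁ + (R₂‖R_L) = 107.8 kΩ, so I = 6.76/107.8 kΩ = 0.06270 mA.
P = I²·R₁ = (0.06270 mA)² × 33.0 kΩ = 0.130 mW.

P ≈ 0.130 mW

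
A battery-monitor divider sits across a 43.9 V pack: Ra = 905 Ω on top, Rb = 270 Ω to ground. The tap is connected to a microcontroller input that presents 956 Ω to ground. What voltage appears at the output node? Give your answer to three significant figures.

V_out ≈ 8.29 V

The load sits in parallel with Rb: Rb‖R_L = (270 × 956) / (270 + 956) = 210.5 Ω.
V_out = 43.9 × 210.5 / (905 + 210.5) = 43.9 × 210.5/1116 = 8.29 V.
(Unloaded it would have been 10.1 V.)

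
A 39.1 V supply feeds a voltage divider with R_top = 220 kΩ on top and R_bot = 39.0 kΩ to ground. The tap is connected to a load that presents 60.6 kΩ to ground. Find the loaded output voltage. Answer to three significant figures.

V_out ≈ 3.81 V

The load sits in parallel with R_bot: R_bot‖R_L = (39.0 × 60.6) / (39.0 + 60.6) = 23.73 kΩ.
V_out = 39.1 × 23.73 / (220 + 23.73) = 39.1 × 23.73/243.7 = 3.81 V.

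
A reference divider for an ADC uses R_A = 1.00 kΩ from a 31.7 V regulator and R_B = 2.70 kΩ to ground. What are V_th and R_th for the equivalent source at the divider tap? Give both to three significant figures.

V_th = 23.1 V, R_th = 730 Ω

V_th is the open-circuit tap voltage: 31.7 × 2.70/(1.00 + 2.70) = 23.1 V.
With the supply zeroed, R_A and R_B appear in parallel from the tap: R_th = R_A‖R_B = (1.00 × 2.70)/3.700 = 730 Ω.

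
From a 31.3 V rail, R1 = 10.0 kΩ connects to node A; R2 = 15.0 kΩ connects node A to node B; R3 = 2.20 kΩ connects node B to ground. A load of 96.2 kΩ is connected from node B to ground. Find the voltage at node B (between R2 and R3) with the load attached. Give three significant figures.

V ≈ 2.48 V

At node B, R3 is in parallel with the load: R3‖R_L = 2.151 kΩ.
Below node A the resistance is R2 + (R3‖R_L) = 17.15 kΩ, so V_A = 31.3 × 17.15/27.15 = 19.77 V.
Then V_B = V_A × (R3‖R_L)/(R2 + R3‖R_L) = 19.77 × 2.151/17.15 = 2.48 V.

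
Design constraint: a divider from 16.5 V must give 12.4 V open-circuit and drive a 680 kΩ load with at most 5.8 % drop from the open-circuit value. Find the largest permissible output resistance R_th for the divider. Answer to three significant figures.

Loading drop = R_th/(R_th + R_L) ≤ 0.0580, so R_th ≤ R_L · ε/(1−ε) = 680 kΩ × 0.0580/0.9420 = 41.9 kΩ.
(Any R1, R2 with R2/(R1+R2) = 0.752 and R1‖R2 ≤ 41.9 kΩ will meet the spec.)

R_th ≤ 41.9 kΩ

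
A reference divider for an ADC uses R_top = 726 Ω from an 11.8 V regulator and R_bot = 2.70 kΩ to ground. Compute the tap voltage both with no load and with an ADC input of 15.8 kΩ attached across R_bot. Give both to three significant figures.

Open-circuit: V = 11.8 × 2700/(726 + 2700) = 9.30 V.
With the load, R_bot becomes R_bot‖R_L = 2306 Ω, so V = 11.8 × 2306/3032 = 8.97 V.

Unloaded: 9.30 V; loaded: 8.97 V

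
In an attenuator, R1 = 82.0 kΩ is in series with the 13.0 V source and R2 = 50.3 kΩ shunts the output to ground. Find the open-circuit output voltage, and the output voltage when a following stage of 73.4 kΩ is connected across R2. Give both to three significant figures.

Unloaded: 4.94 V; loaded: 3.47 V

Open-circuit: V = 13.0 × 50.3/(82.0 + 50.3) = 4.94 V.
With the load, R2 becomes R2‖R_L = 29.85 kΩ, so V = 13.0 × 29.85/111.8 = 3.47 V.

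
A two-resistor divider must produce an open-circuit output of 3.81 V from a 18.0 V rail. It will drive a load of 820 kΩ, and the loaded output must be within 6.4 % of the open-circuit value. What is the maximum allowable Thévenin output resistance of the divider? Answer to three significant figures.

Loading drop = R_th/(R_th + R_L) ≤ 0.0640, so R_th ≤ R_L · ε/(1−ε) = 820 kΩ × 0.0640/0.9360 = 56.1 kΩ.
(Any R1, R2 with R2/(R1+R2) = 0.212 and R1‖R2 ≤ 56.1 kΩ will meet the spec.)

R_th ≤ 56.1 kΩ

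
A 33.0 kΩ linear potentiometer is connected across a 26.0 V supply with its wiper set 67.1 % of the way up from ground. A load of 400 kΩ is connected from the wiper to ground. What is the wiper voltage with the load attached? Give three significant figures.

V ≈ 17.1 V

The wiper splits the pot into (1−α)R = 10.86 kΩ above and αR = 22.14 kΩ below.
Lower section ‖ load = 20.98 kΩ.
V_wiper = 26.0 × 20.98/(10.86 + 20.98) = 17.1 V.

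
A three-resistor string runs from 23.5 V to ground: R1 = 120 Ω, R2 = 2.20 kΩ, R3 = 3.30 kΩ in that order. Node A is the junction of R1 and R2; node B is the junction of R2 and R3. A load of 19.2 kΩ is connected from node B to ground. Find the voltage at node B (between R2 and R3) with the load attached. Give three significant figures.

At node B, R3 is in parallel with the load: R3‖R_L = 2816 Ω.
Below node A the resistance is R2 + (R3‖R_L) = 5016 Ω, so V_A = 23.5 × 5016/5136 = 22.95 V.
Then V_B = V_A × (R3‖R_L)/(R2 + R3‖R_L) = 22.95 × 2816/5016 = 12.9 V.

V ≈ 12.9 V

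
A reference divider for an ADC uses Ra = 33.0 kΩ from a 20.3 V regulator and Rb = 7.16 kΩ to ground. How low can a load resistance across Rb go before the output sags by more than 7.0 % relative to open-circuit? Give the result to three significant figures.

Output resistance R_th = Ra‖Rb = (33.0 × 7.16)/40.16 = 5.883 kΩ.
The fractional drop is R_th/(R_th + R_L); requiring this ≤ 0.0700 gives R_L ≥ R_th(1/0.0700 − 1) = 5.883 × 13.29 = 78.2 kΩ.

R_L(min) ≈ 78.2 kΩ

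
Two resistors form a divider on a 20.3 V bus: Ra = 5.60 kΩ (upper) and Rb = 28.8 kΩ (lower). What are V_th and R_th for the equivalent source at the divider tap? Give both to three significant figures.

V_th is the open-circuit tap voltage: 20.3 × 28.8/(5.60 + 28.8) = 17.0 V.
With the supply zeroed, Ra and Rb appear in parallel from the tap: R_th = Ra‖Rb = (5.60 × 28.8)/34.40 = 4.69 kΩ.

V_th = 17.0 V, R_th = 4.69 kΩ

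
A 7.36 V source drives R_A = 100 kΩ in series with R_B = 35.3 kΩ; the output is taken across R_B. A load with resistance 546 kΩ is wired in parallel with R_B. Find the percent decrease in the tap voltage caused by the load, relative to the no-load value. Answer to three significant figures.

4.56 %

The divider's output (Thévenin) resistance is R_A‖R_B = 26.09 kΩ.
Fractional drop under load = R_th/(R_th + R_L) = 26.09 / (26.09 + 546) = 0.04560.
So the output falls by 4.56 %.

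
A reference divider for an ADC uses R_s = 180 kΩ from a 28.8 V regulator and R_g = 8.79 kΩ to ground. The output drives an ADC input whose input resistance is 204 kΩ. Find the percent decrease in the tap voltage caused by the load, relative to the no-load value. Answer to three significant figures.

3.95 %

The divider's output (Thévenin) resistance is R_s‖R_g = 8.381 kΩ.
Fractional drop under load = R_th/(R_th + R_L) = 8.381 / (8.381 + 204) = 0.03946.
So the output falls by 3.95 %.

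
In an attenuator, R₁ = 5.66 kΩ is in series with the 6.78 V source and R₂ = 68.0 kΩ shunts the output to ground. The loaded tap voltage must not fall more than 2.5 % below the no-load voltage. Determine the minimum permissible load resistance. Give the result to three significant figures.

Output resistance R_th = R₁‖R₂ = (5.66 × 68.0)/73.66 = 5.225 kΩ.
The fractional drop is R_th/(R_th + R_L); requiring this ≤ 0.0250 gives R_L ≥ R_th(1/0.0250 − 1) = 5.225 × 39.00 = 204 kΩ.

R_L(min) ≈ 204 kΩ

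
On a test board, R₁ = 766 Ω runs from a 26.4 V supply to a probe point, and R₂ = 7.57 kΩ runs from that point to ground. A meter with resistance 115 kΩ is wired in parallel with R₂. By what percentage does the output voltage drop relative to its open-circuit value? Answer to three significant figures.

The divider's output (Thévenin) resistance is R₁‖R₂ = 695.6 Ω.
Fractional drop under load = R_th/(R_th + R_L) = 695.6 / (695.6 + 115000) = 0.006012.
So the output falls by 0.601 %.

0.601 %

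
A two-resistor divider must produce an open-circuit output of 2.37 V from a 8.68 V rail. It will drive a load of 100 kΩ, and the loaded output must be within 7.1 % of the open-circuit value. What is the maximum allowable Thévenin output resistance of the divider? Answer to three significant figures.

R_th ≤ 7.64 kΩ

Loading drop = R_th/(R_th + R_L) ≤ 0.0710, so R_th ≤ R_L · ε/(1−ε) = 100 kΩ × 0.0710/0.9290 = 7.64 kΩ.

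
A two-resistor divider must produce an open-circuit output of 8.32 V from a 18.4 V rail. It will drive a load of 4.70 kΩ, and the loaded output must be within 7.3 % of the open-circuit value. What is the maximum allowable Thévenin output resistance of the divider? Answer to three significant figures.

Loading drop = R_th/(R_th + R_L) ≤ 0.0730, so R_th ≤ R_L · ε/(1−ε) = 4.70 kΩ × 0.0730/0.9270 = 370 Ω.
(Any R1, R2 with R2/(R1+R2) = 0.452 and R1‖R2 ≤ 370 Ω will meet the spec.)

R_th ≤ 370 Ω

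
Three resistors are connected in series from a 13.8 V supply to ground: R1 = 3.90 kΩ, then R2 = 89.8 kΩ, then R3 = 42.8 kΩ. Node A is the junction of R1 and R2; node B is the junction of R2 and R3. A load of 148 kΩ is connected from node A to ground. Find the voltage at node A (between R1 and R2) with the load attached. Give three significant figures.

Below node A the series string R2+R3 = 132.6 kΩ sits in parallel with the 148 kΩ load: 69.94 kΩ.
V_A = 13.8 × 69.94/(3.90 + 69.94) = 13.1 V.

V ≈ 13.1 V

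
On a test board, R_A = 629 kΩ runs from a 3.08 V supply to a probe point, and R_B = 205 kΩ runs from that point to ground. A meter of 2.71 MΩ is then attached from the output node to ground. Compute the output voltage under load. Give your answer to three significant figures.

V_out ≈ 0.716 V

The load sits in parallel with R_B: R_B‖R_L = (205 × 2710) / (205 + 2710) = 190.6 kΩ.
V_out = 3.08 × 190.6 / (629 + 190.6) = 3.08 × 190.6/819.6 = 0.716 V.
(Unloaded it would have been 0.757 V.)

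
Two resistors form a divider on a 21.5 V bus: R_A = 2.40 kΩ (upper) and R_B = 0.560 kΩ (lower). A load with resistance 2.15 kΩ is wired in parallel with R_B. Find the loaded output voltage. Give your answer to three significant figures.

V_out ≈ 3.36 V

The load sits in parallel with R_B: R_B‖R_L = (560 × 2150) / (560 + 2150) = 444.3 Ω.
V_out = 21.5 × 444.3 / (2400 + 444.3) = 21.5 × 444.3/2844 = 3.36 V.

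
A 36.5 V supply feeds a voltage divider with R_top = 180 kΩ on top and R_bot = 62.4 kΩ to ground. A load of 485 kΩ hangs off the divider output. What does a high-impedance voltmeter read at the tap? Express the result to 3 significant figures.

V_out ≈ 8.58 V

The load sits in parallel with R_bot: R_bot‖R_L = (62.4 × 485) / (62.4 + 485) = 55.29 kΩ.
V_out = 36.5 × 55.29 / (180 + 55.29) = 36.5 × 55.29/235.3 = 8.58 V.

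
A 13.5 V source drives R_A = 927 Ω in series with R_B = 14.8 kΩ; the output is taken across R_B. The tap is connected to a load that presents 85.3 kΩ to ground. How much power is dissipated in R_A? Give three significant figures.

P ≈ 0.922 mW

Total resistance from the source is R_A + (R_B‖R_L) = 13540 Ω, so I = 13.5/13540 Ω = 0.9971 mA.
P = I²·R_A = (0.9971 mA)² × 927 Ω = 0.922 mW.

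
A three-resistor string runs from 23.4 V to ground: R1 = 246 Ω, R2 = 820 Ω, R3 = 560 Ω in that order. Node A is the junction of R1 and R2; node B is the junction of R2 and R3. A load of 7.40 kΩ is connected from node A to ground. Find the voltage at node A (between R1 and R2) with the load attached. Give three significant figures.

Below node A the series string R2+R3 = 1380 Ω sits in parallel with the 7400 Ω load: 1163 Ω.
V_A = 23.4 × 1163/(246 + 1163) = 19.3 V.

V ≈ 19.3 V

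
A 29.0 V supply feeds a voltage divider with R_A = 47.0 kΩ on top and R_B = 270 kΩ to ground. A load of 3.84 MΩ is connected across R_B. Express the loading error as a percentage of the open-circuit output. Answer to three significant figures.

The divider's output (Thévenin) resistance is R_A‖R_B = 40.03 kΩ.
Fractional drop under load = R_th/(R_th + R_L) = 40.03 / (40.03 + 3840) = 0.01032.
So the output falls by 1.03 %.

1.03 %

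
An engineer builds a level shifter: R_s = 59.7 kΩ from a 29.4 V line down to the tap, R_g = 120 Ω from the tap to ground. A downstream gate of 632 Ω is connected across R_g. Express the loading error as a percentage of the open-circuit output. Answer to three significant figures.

15.9 %

Unloaded V = 29.4 × 120/59820 = 0.05898 V.
Loaded: R_g‖R_L = 100.9 Ω, giving V = 29.4 × 100.9/59800 = 0.04958 V.
Drop = (0.05898 − 0.04958) / 0.05898 = 15.9 %.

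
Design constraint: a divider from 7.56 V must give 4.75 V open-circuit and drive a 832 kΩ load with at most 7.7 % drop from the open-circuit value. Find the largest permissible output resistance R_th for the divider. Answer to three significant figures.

R_th ≤ 69.4 kΩ

Loading drop = R_th/(R_th + R_L) ≤ 0.0770, so R_th ≤ R_L · ε/(1−ε) = 832 kΩ × 0.0770/0.9230 = 69.4 kΩ.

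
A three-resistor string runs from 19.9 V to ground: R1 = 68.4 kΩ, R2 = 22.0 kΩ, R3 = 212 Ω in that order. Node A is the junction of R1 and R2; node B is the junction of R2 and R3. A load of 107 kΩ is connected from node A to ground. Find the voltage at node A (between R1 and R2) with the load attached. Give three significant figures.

V ≈ 4.22 V

Below node A the series string R2+R3 = 22210 Ω sits in parallel with the 107000 Ω load: 18390 Ω.
V_A = 19.9 × 18390/(68400 + 18390) = 4.22 V.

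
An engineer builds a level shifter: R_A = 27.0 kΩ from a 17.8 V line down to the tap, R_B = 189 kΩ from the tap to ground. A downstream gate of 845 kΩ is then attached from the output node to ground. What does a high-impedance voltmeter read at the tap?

V_out ≈ 15.2 V

The load sits in parallel with R_B: R_B‖R_L = (189 × 845) / (189 + 845) = 154.5 kΩ.
V_out = 17.8 × 154.5 / (27.0 + 154.5) = 17.8 × 154.5/181.5 = 15.2 V.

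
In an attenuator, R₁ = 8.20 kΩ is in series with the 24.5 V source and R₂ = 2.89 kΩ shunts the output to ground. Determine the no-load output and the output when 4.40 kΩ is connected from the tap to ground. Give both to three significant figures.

Unloaded: 6.38 V; loaded: 4.30 V

Open-circuit: V = 24.5 × 2.89/(8.20 + 2.89) = 6.38 V.
With the load, R₂ becomes R₂‖R_L = 1.744 kΩ, so V = 24.5 × 1.744/9.944 = 4.30 V.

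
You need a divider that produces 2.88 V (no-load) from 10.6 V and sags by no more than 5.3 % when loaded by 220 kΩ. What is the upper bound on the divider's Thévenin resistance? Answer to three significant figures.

Loading drop = R_th/(R_th + R_L) ≤ 0.0530, so R_th ≤ R_L · ε/(1−ε) = 220 kΩ × 0.0530/0.9470 = 12.3 kΩ.
(Any R1, R2 with R2/(R1+R2) = 0.272 and R1‖R2 ≤ 12.3 kΩ will meet the spec.)

R_th ≤ 12.3 kΩ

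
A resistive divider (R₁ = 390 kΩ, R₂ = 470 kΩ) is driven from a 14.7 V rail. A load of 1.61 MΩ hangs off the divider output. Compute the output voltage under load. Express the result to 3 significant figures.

V_out ≈ 7.09 V

The load sits in parallel with R₂: R₂‖R_L = (470 × 1610) / (470 + 1610) = 363.8 kΩ.
V_out = 14.7 × 363.8 / (390 + 363.8) = 14.7 × 363.8/753.8 = 7.09 V.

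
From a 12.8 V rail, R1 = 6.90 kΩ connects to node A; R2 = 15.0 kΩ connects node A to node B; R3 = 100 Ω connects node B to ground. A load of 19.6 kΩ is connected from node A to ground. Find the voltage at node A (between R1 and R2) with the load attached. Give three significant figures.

Below node A the series string R2+R3 = 15100 Ω sits in parallel with the 19600 Ω load: 8529 Ω.
V_A = 12.8 × 8529/(6900 + 8529) = 7.08 V.

V ≈ 7.08 V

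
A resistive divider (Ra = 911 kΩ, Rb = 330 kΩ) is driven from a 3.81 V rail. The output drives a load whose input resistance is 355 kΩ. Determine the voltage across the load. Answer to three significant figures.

V_out ≈ 0.602 V

The load sits in parallel with Rb: Rb‖R_L = (330 × 355) / (330 + 355) = 171.0 kΩ.
V_out = 3.81 × 171.0 / (911 + 171.0) = 3.81 × 171.0/1082 = 0.602 V.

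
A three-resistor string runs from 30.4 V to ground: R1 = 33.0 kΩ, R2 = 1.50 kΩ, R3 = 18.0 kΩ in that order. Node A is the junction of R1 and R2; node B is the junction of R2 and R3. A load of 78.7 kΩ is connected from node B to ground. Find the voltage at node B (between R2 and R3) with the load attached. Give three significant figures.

At node B, R3 is in parallel with the load: R3‖R_L = 14.65 kΩ.
Below node A the resistance is R2 + (R3‖R_L) = 16.15 kΩ, so V_A = 30.4 × 16.15/49.15 = 9.989 V.
Then V_B = V_A × (R3‖R_L)/(R2 + R3‖R_L) = 9.989 × 14.65/16.15 = 9.06 V.

V ≈ 9.06 V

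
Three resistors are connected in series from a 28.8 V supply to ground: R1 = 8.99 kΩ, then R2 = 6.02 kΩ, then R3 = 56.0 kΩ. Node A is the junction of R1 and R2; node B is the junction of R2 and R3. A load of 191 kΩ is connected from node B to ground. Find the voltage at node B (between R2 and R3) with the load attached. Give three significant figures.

At node B, R3 is in parallel with the load: R3‖R_L = 43.30 kΩ.
Below node A the resistance is R2 + (R3‖R_L) = 49.32 kΩ, so V_A = 28.8 × 49.32/58.31 = 24.36 V.
Then V_B = V_A × (R3‖R_L)/(R2 + R3‖R_L) = 24.36 × 43.30/49.32 = 21.4 V.

V ≈ 21.4 V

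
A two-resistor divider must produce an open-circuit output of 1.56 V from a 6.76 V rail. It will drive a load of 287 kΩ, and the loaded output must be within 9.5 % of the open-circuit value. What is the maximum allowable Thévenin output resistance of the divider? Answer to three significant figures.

R_th ≤ 30.1 kΩ

Loading drop = R_th/(R_th + R_L) ≤ 0.0950, so R_th ≤ R_L · ε/(1−ε) = 287 kΩ × 0.0950/0.9050 = 30.1 kΩ.
(Any R1, R2 with R2/(R1+R2) = 0.231 and R1‖R2 ≤ 30.1 kΩ will meet the spec.)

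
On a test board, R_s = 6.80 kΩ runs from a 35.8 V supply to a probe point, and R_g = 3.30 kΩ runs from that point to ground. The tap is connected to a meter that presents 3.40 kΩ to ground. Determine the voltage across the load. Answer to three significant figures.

The load sits in parallel with R_g: R_g‖R_L = (3.30 × 3.40) / (3.30 + 3.40) = 1.675 kΩ.
V_out = 35.8 × 1.675 / (6.80 + 1.675) = 35.8 × 1.675/8.475 = 7.07 V.

V_out ≈ 7.07 V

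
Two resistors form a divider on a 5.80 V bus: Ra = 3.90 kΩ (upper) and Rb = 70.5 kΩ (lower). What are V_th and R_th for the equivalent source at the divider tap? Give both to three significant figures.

V_th = 5.50 V, R_th = 3.70 kΩ

V_th is the open-circuit tap voltage: 5.80 × 70.5/(3.90 + 70.5) = 5.50 V.
With the supply zeroed, Ra and Rb appear in parallel from the tap: R_th = Ra‖Rb = (3.90 × 70.5)/74.40 = 3.70 kΩ.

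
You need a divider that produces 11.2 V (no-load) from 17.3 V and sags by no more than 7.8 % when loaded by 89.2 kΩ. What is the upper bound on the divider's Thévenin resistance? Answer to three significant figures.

R_th ≤ 7.55 kΩ

Loading drop = R_th/(R_th + R_L) ≤ 0.0780, so R_th ≤ R_L · ε/(1−ε) = 89.2 kΩ × 0.0780/0.9220 = 7.55 kΩ.
(Any R1, R2 with R2/(R1+R2) = 0.647 and R1‖R2 ≤ 7.55 kΩ will meet the spec.)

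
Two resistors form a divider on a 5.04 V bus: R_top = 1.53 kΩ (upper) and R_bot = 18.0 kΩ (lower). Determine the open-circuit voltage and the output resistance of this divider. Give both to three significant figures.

V_th = 4.65 V, R_th = 1.41 kΩ

V_th is the open-circuit tap voltage: 5.04 × 18.0/(1.53 + 18.0) = 4.65 V.
With the supply zeroed, R_top and R_bot appear in parallel from the tap: R_th = R_top‖R_bot = (1.53 × 18.0)/19.53 = 1.41 kΩ.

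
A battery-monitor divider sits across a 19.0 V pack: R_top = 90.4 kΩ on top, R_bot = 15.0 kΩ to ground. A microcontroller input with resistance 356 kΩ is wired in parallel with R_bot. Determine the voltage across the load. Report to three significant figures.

The load sits in parallel with R_bot: R_bot‖R_L = (15.0 × 356) / (15.0 + 356) = 14.39 kΩ.
V_out = 19.0 × 14.39 / (90.4 + 14.39) = 19.0 × 14.39/104.8 = 2.61 V.

V_out ≈ 2.61 V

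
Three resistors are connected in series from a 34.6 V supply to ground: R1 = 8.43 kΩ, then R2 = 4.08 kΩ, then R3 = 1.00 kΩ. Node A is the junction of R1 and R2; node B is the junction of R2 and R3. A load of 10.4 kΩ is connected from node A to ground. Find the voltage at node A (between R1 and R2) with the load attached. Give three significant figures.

V ≈ 9.97 V

Below node A the series string R2+R3 = 5.080 kΩ sits in parallel with the 10.4 kΩ load: 3.413 kΩ.
V_A = 34.6 × 3.413/(8.43 + 3.413) = 9.97 V.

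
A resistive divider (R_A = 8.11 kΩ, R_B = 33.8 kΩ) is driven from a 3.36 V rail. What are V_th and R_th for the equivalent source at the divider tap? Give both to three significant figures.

V_th is the open-circuit tap voltage: 3.36 × 33.8/(8.11 + 33.8) = 2.71 V.
With the supply zeroed, R_A and R_B appear in parallel from the tap: R_th = R_A‖R_B = (8.11 × 33.8)/41.91 = 6.54 kΩ.

V_th = 2.71 V, R_th = 6.54 kΩ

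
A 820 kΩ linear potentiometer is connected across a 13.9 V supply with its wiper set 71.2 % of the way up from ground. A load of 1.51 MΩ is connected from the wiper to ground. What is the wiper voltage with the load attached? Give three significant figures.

The wiper splits the pot into (1−α)R = 236.2 kΩ above and αR = 583.8 kΩ below.
Lower section ‖ load = 421.0 kΩ.
V_wiper = 13.9 × 421.0/(236.2 + 421.0) = 8.91 V.

V ≈ 8.91 V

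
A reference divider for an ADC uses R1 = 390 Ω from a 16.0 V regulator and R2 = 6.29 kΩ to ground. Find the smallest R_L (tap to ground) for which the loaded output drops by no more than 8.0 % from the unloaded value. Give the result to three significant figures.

R_L(min) ≈ 4.22 kΩ

Output resistance R_th = R1‖R2 = (390 × 6290)/6680 = 367.2 Ω.
The fractional drop is R_th/(R_th + R_L); requiring this ≤ 0.0800 gives R_L ≥ R_th(1/0.0800 − 1) = 367.2 × 11.50 = 4.22 kΩ.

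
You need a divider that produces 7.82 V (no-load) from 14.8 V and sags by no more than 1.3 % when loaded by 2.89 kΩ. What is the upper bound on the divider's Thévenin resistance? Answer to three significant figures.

R_th ≤ 38.1 Ω

Loading drop = R_th/(R_th + R_L) ≤ 0.0130, so R_th ≤ R_L · ε/(1−ε) = 2.89 kΩ × 0.0130/0.9870 = 38.1 Ω.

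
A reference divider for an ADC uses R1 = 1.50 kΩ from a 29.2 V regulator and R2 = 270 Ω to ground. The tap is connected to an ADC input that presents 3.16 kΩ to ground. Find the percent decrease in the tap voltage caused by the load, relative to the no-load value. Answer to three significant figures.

6.75 %

The divider's output (Thévenin) resistance is R1‖R2 = 228.8 Ω.
Fractional drop under load = R_th/(R_th + R_L) = 228.8 / (228.8 + 3160) = 0.06752.
So the output falls by 6.75 %.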